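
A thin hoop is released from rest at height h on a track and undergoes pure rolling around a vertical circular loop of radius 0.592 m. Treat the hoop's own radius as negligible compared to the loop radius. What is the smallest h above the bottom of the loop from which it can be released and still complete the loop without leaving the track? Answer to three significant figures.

Here I = MR², so the shape factor k = I/(MR²) = 1.
At the top of the loop, the minimum-contact condition is Mg = Mv_top²/r, so v_top² = gr.
With ω = v/R, the kinetic energy at speed v is ½(1+k)Mv² = Mv².
Energy conservation from release (height h) to the top (height 2r): Mgh = Mg(2r) + M·gr.
Thus h_min = 2r + (1+k)r/2 = r(2 + 2/2) = 0.592 × 3 ≈ 1.78 m.

h_min ≈ 1.78 m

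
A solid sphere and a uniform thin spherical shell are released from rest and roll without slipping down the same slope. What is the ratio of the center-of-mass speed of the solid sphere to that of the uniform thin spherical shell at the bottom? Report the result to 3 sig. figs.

Each satisfies Mgh = ½(1+k)Mv² with k = I/(MR²), so v ∝ 1/√(1+k).
For the solid sphere k = 0.4; for the uniform thin spherical shell k = 2/3.
v₁/v₂ = √((1+k₂)/(1+k₁)) = √(1.667/1.4) ≈ 1.09.

v_ratio ≈ 1.09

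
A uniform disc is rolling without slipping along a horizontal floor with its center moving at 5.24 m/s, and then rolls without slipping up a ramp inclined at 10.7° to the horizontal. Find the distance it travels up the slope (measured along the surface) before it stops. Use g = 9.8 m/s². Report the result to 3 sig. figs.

d ≈ 11.3 m

For this body I = (1/2)MR², i.e. k = I/(MR²) = 0.5.
Rolling without slipping gives ω = v/R, so the total kinetic energy is ½Mv² + ½Iω² = ½(1+k)Mv² = (3/4)Mv².
Setting this equal to Mgh gives the vertical rise h = (1+k)v₀²/(2g) = 1.5×5.24²/(2×9.8) = 2.101 m.
The distance along the slope is d = h/sinθ = 2.101/sin10.7° ≈ 11.3 m.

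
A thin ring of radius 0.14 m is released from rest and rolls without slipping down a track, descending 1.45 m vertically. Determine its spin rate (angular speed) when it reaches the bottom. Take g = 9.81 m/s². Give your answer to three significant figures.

With I = MR², the ratio k = I/(MR²) is 1.
Rolling without slipping gives ω = v/R, so the total kinetic energy is ½Mv² + ½Iω² = ½(1+k)Mv² = Mv².
Energy conservation Mgh = ½(1+k)Mv² gives v = √(2gh/(1+k)) = √(2 × 9.81 × 1.45 / 2) = 3.772 m/s.
The angular speed follows from ω = v/R = 3.772/0.14 ≈ 26.9 rad/s.

ω ≈ 26.9 rad/s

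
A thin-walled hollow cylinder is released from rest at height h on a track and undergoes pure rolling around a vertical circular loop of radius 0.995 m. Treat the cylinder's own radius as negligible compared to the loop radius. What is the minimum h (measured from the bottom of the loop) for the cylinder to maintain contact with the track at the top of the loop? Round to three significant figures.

Here I = MR², so the shape factor k = I/(MR²) = 1.
At the top, contact is just lost when gravity alone supplies the centripetal force: Mg = Mv_top²/r, i.e. v_top² = gr.
With ω = v/R, the kinetic energy at speed v is ½(1+k)Mv² = Mv².
Energy conservation from release (height h) to the top (height 2r): Mgh = Mg(2r) + M·gr.
Thus h_min = 2r + (1+k)r/2 = r(2 + 2/2) = 0.995 × 3 ≈ 2.99 m.

h_min ≈ 2.99 m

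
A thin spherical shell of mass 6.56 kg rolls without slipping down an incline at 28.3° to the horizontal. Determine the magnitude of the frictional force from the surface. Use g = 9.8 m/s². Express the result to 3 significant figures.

f ≈ 12.2 N

The moment of inertia is (2/3)MR², giving k ≡ I/(MR²) = 2/3.
Translational: Mg sinθ − f = Ma. Rotational about the CM: fR = Iα = kMRa, so f = kMa.
Combining, a = g sinθ/(1+k) and f = kMa = kMg sinθ/(1+k).
f = (2/3) × 6.56 × 9.8 × sin28.3° / 1.667 ≈ 12.2 N.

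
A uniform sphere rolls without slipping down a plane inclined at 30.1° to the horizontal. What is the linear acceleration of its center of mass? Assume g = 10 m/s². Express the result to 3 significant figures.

With I = (2/5)MR², the ratio k = I/(MR²) is 0.4.
Translational: Mg sinθ − f = Ma. Rotational about the CM: fR = Iα = kMRa, so f = kMa.
Eliminating f: Mg sinθ = (1+k)Ma, so a = g sinθ/(1+k) = 10 × sin30.1° / 1.4 ≈ 3.58 m/s².

a ≈ 3.58 m/s²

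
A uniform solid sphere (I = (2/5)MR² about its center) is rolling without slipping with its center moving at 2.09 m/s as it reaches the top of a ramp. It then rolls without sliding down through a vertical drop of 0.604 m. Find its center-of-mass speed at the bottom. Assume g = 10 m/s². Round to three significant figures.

v ≈ 3.61 m/s

The moment of inertia is (2/5)MR², giving k ≡ I/(MR²) = 0.4.
Rolling without slipping gives ω = v/R, so the total kinetic energy is ½Mv² + ½Iω² = ½(1+k)Mv² = (7/10)Mv².
Energy conservation: (7/10)Mv₀² + Mgh = (7/10)Mv², so v² = v₀² + 2gh/(1+k).
v = √(2.09² + 2×10×0.604/1.4) = √13 ≈ 3.61 m/s.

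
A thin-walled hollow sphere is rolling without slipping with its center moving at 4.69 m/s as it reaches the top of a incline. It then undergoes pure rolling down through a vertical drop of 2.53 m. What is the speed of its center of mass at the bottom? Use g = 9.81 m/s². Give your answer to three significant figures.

v ≈ 7.20 m/s

Here I = (2/3)MR², so the shape factor k = I/(MR²) = 2/3.
Pure rolling means v = ωR; then KE = ½Mv² + ½I(v/R)² = ½(1+k)Mv² = (5/6)Mv².
Energy conservation: (5/6)Mv₀² + Mgh = (5/6)Mv², so v² = v₀² + 2gh/(1+k).
v = √(4.69² + 2×9.81×2.53/1.667) = √51.78 ≈ 7.20 m/s.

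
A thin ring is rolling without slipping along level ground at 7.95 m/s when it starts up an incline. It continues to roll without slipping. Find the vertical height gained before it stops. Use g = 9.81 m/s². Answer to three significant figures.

h ≈ 6.44 m

Here I = MR², so the shape factor k = I/(MR²) = 1.
Since it rolls without slipping, ω = v/R and KE = ½Mv² + ½Iω² = ½(1+k)Mv² = Mv².
At the top the kinetic energy is zero, so Mv₀² = Mgh.
Thus h = (1+k)v₀²/(2g) = 2 × 7.95² / (2 × 9.81) ≈ 6.44 m.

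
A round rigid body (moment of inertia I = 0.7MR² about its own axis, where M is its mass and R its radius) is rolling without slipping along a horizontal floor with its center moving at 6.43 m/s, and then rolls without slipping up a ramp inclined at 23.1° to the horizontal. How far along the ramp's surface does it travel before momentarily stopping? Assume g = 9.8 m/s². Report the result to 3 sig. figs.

d ≈ 9.14 m

Here I = 0.7MR², so the shape factor k = I/(MR²) = 0.7.
Pure rolling means v = ωR; then KE = ½Mv² + ½I(v/R)² = ½(1+k)Mv² = (17/20)Mv².
Setting this equal to Mgh gives the vertical rise h = (1+k)v₀²/(2g) = 1.7×6.43²/(2×9.8) = 3.586 m.
The distance along the slope is d = h/sinθ = 3.586/sin23.1° ≈ 9.14 m.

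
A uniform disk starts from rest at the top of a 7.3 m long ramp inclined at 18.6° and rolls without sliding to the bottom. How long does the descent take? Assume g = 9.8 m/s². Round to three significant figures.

t ≈ 2.65 s

Here I = (1/2)MR², so the shape factor k = I/(MR²) = 0.5.
Translational: Mg sinθ − f = Ma. Rotational about the CM: fR = Iα = kMRa, so f = kMa.
Hence a = g sinθ/(1+k) = 9.8×sin18.6°/1.5 = 2.084 m/s².
Starting from rest, L = ½at², so t = √(2L/a) = √(2×7.3/2.084) ≈ 2.65 s.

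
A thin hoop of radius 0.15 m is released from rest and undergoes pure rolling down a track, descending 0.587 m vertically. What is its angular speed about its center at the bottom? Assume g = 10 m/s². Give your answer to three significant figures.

For this body I = MR², i.e. k = I/(MR²) = 1.
Since it rolls without slipping, ω = v/R and KE = ½Mv² + ½Iω² = ½(1+k)Mv² = Mv².
Energy conservation Mgh = ½(1+k)Mv² gives v = √(2gh/(1+k)) = √(2 × 10 × 0.587 / 2) = 2.423 m/s.
Then ω = v/R = 2.423 / 0.15 ≈ 16.2 rad/s.

ω ≈ 16.2 rad/s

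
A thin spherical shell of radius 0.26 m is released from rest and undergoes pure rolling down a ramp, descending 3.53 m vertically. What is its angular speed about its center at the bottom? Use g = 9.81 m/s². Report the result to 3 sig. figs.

ω ≈ 24.8 rad/s

The moment of inertia is (2/3)MR², giving k ≡ I/(MR²) = 2/3.
The rolling condition ω = v/R makes the rotational term ½I(v/R)² = ½kMv², so KE_total = ½(1+k)Mv² = (5/6)Mv².
Energy conservation Mgh = ½(1+k)Mv² gives v = √(2gh/(1+k)) = √(2 × 9.81 × 3.53 / 1.667) = 6.446 m/s.
The angular speed follows from ω = v/R = 6.446/0.26 ≈ 24.8 rad/s.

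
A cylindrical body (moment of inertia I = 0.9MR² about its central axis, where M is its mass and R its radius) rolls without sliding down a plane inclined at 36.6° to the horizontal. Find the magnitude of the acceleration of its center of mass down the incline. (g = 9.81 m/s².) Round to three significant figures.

The moment of inertia is 0.9MR², giving k ≡ I/(MR²) = 0.9.
Translational: Mg sinθ − f = Ma. Rotational about the CM: fR = Iα = kMRa, so f = kMa.
Eliminating f: Mg sinθ = (1+k)Ma, so a = g sinθ/(1+k) = 9.81 × sin36.6° / 1.9 ≈ 3.08 m/s².

a ≈ 3.08 m/s²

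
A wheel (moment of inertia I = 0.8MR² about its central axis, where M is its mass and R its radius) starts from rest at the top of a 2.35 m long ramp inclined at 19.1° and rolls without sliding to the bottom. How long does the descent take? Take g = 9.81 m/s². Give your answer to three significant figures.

The moment of inertia is 0.8MR², giving k ≡ I/(MR²) = 0.8.
Translational: Mg sinθ − f = Ma. Rotational about the CM: fR = Iα = kMRa, so f = kMa.
Hence a = g sinθ/(1+k) = 9.81×sin19.1°/1.8 = 1.783 m/s².
With constant a from rest, t = √(2L/a) = √(2·2.35/1.783) ≈ 1.62 s.

t ≈ 1.62 s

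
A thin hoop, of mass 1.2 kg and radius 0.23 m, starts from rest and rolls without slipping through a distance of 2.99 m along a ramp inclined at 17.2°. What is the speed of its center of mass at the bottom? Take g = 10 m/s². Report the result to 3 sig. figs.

v ≈ 2.97 m/s

For this body I = MR², i.e. k = I/(MR²) = 1.
The rolling condition ω = v/R makes the rotational term ½I(v/R)² = ½kMv², so KE_total = ½(1+k)Mv² = Mv².
The vertical drop is h = L sinθ = 2.99 × sin17.2° = 0.8842 m.
Setting Mgh = Mv² gives v = √(2gh/(1+k)) = √(2·10·0.8842/2) ≈ 2.97 m/s.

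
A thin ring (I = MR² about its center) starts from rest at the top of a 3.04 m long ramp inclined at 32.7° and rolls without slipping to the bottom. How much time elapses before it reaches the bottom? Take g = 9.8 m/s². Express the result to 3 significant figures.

t ≈ 1.52 s

The moment of inertia is MR², giving k ≡ I/(MR²) = 1.
Translational: Mg sinθ − f = Ma. Rotational about the CM: fR = Iα = kMRa, so f = kMa.
Hence a = g sinθ/(1+k) = 9.8×sin32.7°/2 = 2.647 m/s².
Starting from rest, L = ½at², so t = √(2L/a) = √(2×3.04/2.647) ≈ 1.52 s.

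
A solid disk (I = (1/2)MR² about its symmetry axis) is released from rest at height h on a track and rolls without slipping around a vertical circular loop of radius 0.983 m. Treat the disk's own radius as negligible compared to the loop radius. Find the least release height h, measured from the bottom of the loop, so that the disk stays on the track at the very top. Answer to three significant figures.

For this body I = (1/2)MR², i.e. k = I/(MR²) = 0.5.
At the top, contact is just lost when gravity alone supplies the centripetal force: Mg = Mv_top²/r, i.e. v_top² = gr.
With ω = v/R, the kinetic energy at speed v is ½(1+k)Mv² = (3/4)Mv².
Energy conservation from release (height h) to the top (height 2r): Mgh = Mg(2r) + (3/4)M·gr.
Thus h_min = 2r + (1+k)r/2 = r(2 + 1.5/2) = 0.983 × 2.75 ≈ 2.70 m.

h_min ≈ 2.70 m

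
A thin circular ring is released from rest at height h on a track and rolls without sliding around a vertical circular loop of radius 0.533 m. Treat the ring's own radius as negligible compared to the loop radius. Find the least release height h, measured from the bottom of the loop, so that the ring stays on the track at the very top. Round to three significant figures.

The moment of inertia is MR², giving k ≡ I/(MR²) = 1.
At the top of the loop, the minimum-contact condition is Mg = Mv_top²/r, so v_top² = gr.
With ω = v/R, the kinetic energy at speed v is ½(1+k)Mv² = Mv².
Energy conservation from release (height h) to the top (height 2r): Mgh = Mg(2r) + M·gr.
Thus h_min = 2r + (1+k)r/2 = r(2 + 2/2) = 0.533 × 3 ≈ 1.60 m.

h_min ≈ 1.60 m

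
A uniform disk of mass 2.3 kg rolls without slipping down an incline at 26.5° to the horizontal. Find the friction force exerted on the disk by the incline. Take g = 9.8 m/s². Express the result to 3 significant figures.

With I = (1/2)MR², the ratio k = I/(MR²) is 0.5.
Newton's second law down the slope: Mg sinθ − f = Ma. The torque equation fR = Iα (with α = a/R) gives f = kMa.
Combining, a = g sinθ/(1+k) and f = kMa = kMg sinθ/(1+k).
f = 0.5 × 2.3 × 9.8 × sin26.5° / 1.5 ≈ 3.35 N.

f ≈ 3.35 N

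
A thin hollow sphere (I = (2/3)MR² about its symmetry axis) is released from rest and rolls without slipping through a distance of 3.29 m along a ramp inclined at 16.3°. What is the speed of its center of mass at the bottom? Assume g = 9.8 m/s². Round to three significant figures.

v ≈ 3.30 m/s

The moment of inertia is (2/3)MR², giving k ≡ I/(MR²) = 2/3.
The rolling condition ω = v/R makes the rotational term ½I(v/R)² = ½kMv², so KE_total = ½(1+k)Mv² = (5/6)Mv².
The vertical drop is h = L sinθ = 3.29 × sin16.3° = 0.9234 m.
Setting Mgh = (5/6)Mv² gives v = √(2gh/(1+k)) = √(2·9.8·0.9234/1.667) ≈ 3.30 m/s.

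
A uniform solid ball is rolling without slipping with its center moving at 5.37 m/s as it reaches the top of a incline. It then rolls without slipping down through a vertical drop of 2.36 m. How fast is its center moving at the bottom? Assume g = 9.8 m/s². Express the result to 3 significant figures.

For this body I = (2/5)MR², i.e. k = I/(MR²) = 0.4.
Rolling without slipping gives ω = v/R, so the total kinetic energy is ½Mv² + ½Iω² = ½(1+k)Mv² = (7/10)Mv².
Energy conservation: (7/10)Mv₀² + Mgh = (7/10)Mv², so v² = v₀² + 2gh/(1+k).
v = √(5.37² + 2×9.8×2.36/1.4) = √61.88 ≈ 7.87 m/s.

v ≈ 7.87 m/s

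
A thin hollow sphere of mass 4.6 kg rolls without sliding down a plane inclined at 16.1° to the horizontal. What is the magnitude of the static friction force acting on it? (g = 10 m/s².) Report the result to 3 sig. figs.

For this body I = (2/3)MR², i.e. k = I/(MR²) = 2/3.
Newton's second law down the slope: Mg sinθ − f = Ma. The torque equation fR = Iα (with α = a/R) gives f = kMa.
Combining, a = g sinθ/(1+k) and f = kMa = kMg sinθ/(1+k).
f = (2/3) × 4.6 × 10 × sin16.1° / 1.667 ≈ 5.10 N.

f ≈ 5.10 N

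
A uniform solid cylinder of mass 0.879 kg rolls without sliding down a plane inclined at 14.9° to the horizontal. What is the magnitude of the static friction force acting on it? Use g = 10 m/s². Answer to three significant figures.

f ≈ 0.753 N

The moment of inertia is (1/2)MR², giving k ≡ I/(MR²) = 0.5.
Translational: Mg sinθ − f = Ma. Rotational about the CM: fR = Iα = kMRa, so f = kMa.
Combining, a = g sinθ/(1+k) and f = kMa = kMg sinθ/(1+k).
f = 0.5 × 0.879 × 10 × sin14.9° / 1.5 ≈ 0.753 N.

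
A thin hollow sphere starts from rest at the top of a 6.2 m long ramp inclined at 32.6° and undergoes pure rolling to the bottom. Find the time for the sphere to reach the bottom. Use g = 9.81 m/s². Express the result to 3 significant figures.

t ≈ 1.98 s

With I = (2/3)MR², the ratio k = I/(MR²) is 2/3.
Translational: Mg sinθ − f = Ma. Rotational about the CM: fR = Iα = kMRa, so f = kMa.
Hence a = g sinθ/(1+k) = 9.81×sin32.6°/1.667 = 3.171 m/s².
With constant a from rest, t = √(2L/a) = √(2·6.2/3.171) ≈ 1.98 s.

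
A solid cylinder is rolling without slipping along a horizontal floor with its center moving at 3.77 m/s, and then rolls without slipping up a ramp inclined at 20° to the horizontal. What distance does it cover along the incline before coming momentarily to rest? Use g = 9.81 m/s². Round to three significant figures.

Here I = (1/2)MR², so the shape factor k = I/(MR²) = 0.5.
Since it rolls without slipping, ω = v/R and KE = ½Mv² + ½Iω² = ½(1+k)Mv² = (3/4)Mv².
Setting this equal to Mgh gives the vertical rise h = (1+k)v₀²/(2g) = 1.5×3.77²/(2×9.81) = 1.087 m.
Along the incline, d = h/sinθ = 1.087/sin20° ≈ 3.18 m.

d ≈ 3.18 m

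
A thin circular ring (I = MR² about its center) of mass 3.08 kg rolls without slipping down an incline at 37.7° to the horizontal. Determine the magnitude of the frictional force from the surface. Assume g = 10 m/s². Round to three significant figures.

The moment of inertia is MR², giving k ≡ I/(MR²) = 1.
Along the incline Mg sinθ − f = Ma, and torque about the center fR = Iα = kMR²(a/R) gives f = kMa.
Combining, a = g sinθ/(1+k) and f = kMa = kMg sinθ/(1+k).
f = 1 × 3.08 × 10 × sin37.7° / 2 ≈ 9.42 N.

f ≈ 9.42 N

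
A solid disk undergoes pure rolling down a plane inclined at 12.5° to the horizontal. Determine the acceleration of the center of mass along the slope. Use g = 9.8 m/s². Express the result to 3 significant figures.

The moment of inertia is (1/2)MR², giving k ≡ I/(MR²) = 0.5.
Newton's second law down the slope: Mg sinθ − f = Ma. The torque equation fR = Iα (with α = a/R) gives f = kMa.
Eliminating f: Mg sinθ = (1+k)Ma, so a = g sinθ/(1+k) = 9.8 × sin12.5° / 1.5 ≈ 1.41 m/s².

a ≈ 1.41 m/s²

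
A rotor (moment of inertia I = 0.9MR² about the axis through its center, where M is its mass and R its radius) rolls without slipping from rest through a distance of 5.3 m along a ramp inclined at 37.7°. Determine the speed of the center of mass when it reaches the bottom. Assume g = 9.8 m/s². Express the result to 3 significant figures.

v ≈ 5.78 m/s

For this body I = 0.9MR², i.e. k = I/(MR²) = 0.9.
Rolling without slipping gives ω = v/R, so the total kinetic energy is ½Mv² + ½Iω² = ½(1+k)Mv² = (19/20)Mv².
The vertical drop is h = L sinθ = 5.3 × sin37.7° = 3.241 m.
Energy conservation: Mgh = (19/20)Mv², so v = √(2gh/(1+k)) = √(2 × 9.8 × 3.241 / 1.9) ≈ 5.78 m/s.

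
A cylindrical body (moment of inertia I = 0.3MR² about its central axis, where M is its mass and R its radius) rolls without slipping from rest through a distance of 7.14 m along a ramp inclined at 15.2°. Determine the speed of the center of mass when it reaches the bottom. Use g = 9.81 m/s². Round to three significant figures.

v ≈ 5.32 m/s

With I = 0.3MR², the ratio k = I/(MR²) is 0.3.
Pure rolling means v = ωR; then KE = ½Mv² + ½I(v/R)² = ½(1+k)Mv² = (13/20)Mv².
The vertical drop is h = L sinθ = 7.14 × sin15.2° = 1.872 m.
Setting Mgh = (13/20)Mv² gives v = √(2gh/(1+k)) = √(2·9.81·1.872/1.3) ≈ 5.32 m/s.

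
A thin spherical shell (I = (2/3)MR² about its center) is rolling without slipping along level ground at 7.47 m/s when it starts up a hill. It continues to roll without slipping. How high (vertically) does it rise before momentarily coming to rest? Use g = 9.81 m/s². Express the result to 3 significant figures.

The moment of inertia is (2/3)MR², giving k ≡ I/(MR²) = 2/3.
Rolling without slipping gives ω = v/R, so the total kinetic energy is ½Mv² + ½Iω² = ½(1+k)Mv² = (5/6)Mv².
All of this converts to potential energy at the highest point: (5/6)Mv₀² = Mgh.
Thus h = (1+k)v₀²/(2g) = 1.667 × 7.47² / (2 × 9.81) ≈ 4.74 m.

h ≈ 4.74 m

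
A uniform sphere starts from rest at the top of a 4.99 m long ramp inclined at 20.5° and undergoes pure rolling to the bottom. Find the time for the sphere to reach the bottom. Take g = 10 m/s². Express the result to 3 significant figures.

Here I = (2/5)MR², so the shape factor k = I/(MR²) = 0.4.
Along the incline Mg sinθ − f = Ma, and torque about the center fR = Iα = kMR²(a/R) gives f = kMa.
Hence a = g sinθ/(1+k) = 10×sin20.5°/1.4 = 2.501 m/s².
With constant a from rest, t = √(2L/a) = √(2·4.99/2.501) ≈ 2.00 s.

t ≈ 2.00 s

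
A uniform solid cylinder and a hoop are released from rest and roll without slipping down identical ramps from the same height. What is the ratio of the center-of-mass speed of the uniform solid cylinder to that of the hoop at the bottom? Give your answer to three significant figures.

v_ratio ≈ 1.15

Each satisfies Mgh = ½(1+k)Mv² with k = I/(MR²), so v ∝ 1/√(1+k).
For the uniform solid cylinder k = 0.5; for the hoop k = 1.
v₁/v₂ = √((1+k₂)/(1+k₁)) = √(2/1.5) ≈ 1.15.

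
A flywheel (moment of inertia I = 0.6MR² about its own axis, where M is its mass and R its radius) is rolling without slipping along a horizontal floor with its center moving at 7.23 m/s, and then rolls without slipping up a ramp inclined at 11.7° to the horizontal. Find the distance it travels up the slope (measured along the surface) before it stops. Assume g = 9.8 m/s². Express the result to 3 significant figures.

d ≈ 21.0 m

With I = 0.6MR², the ratio k = I/(MR²) is 0.6.
Rolling without slipping gives ω = v/R, so the total kinetic energy is ½Mv² + ½Iω² = ½(1+k)Mv² = (4/5)Mv².
Setting this equal to Mgh gives the vertical rise h = (1+k)v₀²/(2g) = 1.6×7.23²/(2×9.8) = 4.267 m.
Along the incline, d = h/sinθ = 4.267/sin11.7° ≈ 21.0 m.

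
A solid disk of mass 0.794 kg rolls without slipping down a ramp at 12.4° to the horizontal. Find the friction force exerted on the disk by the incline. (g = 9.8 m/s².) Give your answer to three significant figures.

f ≈ 0.557 N

Here I = (1/2)MR², so the shape factor k = I/(MR²) = 0.5.
Along the incline Mg sinθ − f = Ma, and torque about the center fR = Iα = kMR²(a/R) gives f = kMa.
Combining, a = g sinθ/(1+k) and f = kMa = kMg sinθ/(1+k).
f = 0.5 × 0.794 × 9.8 × sin12.4° / 1.5 ≈ 0.557 N.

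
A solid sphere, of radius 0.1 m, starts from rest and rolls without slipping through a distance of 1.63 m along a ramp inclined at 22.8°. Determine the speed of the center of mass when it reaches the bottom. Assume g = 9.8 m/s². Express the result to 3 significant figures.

Here I = (2/5)MR², so the shape factor k = I/(MR²) = 0.4.
The rolling condition ω = v/R makes the rotational term ½I(v/R)² = ½kMv², so KE_total = ½(1+k)Mv² = (7/10)Mv².
The vertical drop is h = L sinθ = 1.63 × sin22.8° = 0.6317 m.
Energy conservation: Mgh = (7/10)Mv², so v = √(2gh/(1+k)) = √(2 × 9.8 × 0.6317 / 1.4) ≈ 2.97 m/s.

v ≈ 2.97 m/s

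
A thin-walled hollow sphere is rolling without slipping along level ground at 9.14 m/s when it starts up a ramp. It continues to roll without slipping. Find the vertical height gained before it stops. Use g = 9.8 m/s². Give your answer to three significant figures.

h ≈ 7.10 m

For this body I = (2/3)MR², i.e. k = I/(MR²) = 2/3.
The rolling condition ω = v/R makes the rotational term ½I(v/R)² = ½kMv², so KE_total = ½(1+k)Mv² = (5/6)Mv².
At the top the kinetic energy is zero, so (5/6)Mv₀² = Mgh.
Thus h = (1+k)v₀²/(2g) = 1.667 × 9.14² / (2 × 9.8) ≈ 7.10 m.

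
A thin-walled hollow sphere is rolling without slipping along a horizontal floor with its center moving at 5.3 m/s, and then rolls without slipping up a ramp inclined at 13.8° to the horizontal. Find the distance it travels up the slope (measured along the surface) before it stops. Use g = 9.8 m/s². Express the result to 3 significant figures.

d ≈ 10.0 m

The moment of inertia is (2/3)MR², giving k ≡ I/(MR²) = 2/3.
The rolling condition ω = v/R makes the rotational term ½I(v/R)² = ½kMv², so KE_total = ½(1+k)Mv² = (5/6)Mv².
Setting this equal to Mgh gives the vertical rise h = (1+k)v₀²/(2g) = 1.667×5.3²/(2×9.8) = 2.389 m.
The distance along the slope is d = h/sinθ = 2.389/sin13.8° ≈ 10.0 m.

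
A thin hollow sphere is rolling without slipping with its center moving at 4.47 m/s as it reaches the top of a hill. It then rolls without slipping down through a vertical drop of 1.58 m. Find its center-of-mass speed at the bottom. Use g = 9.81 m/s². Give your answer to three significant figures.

The moment of inertia is (2/3)MR², giving k ≡ I/(MR²) = 2/3.
The rolling condition ω = v/R makes the rotational term ½I(v/R)² = ½kMv², so KE_total = ½(1+k)Mv² = (5/6)Mv².
Energy conservation: (5/6)Mv₀² + Mgh = (5/6)Mv², so v² = v₀² + 2gh/(1+k).
v = √(4.47² + 2×9.81×1.58/1.667) = √38.58 ≈ 6.21 m/s.

v ≈ 6.21 m/s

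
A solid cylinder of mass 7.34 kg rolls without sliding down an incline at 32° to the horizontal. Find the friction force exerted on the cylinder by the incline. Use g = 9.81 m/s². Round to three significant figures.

f ≈ 12.7 N

For this body I = (1/2)MR², i.e. k = I/(MR²) = 0.5.
Along the incline Mg sinθ − f = Ma, and torque about the center fR = Iα = kMR²(a/R) gives f = kMa.
Combining, a = g sinθ/(1+k) and f = kMa = kMg sinθ/(1+k).
f = 0.5 × 7.34 × 9.81 × sin32° / 1.5 ≈ 12.7 N.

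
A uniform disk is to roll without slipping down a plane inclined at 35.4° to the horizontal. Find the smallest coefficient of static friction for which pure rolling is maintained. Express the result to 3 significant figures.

With I = (1/2)MR², the ratio k = I/(MR²) is 0.5.
Newton's second law down the slope: Mg sinθ − f = Ma. The torque equation fR = Iα (with α = a/R) gives f = kMa.
These give a = g sinθ/(1+k) and the required friction f = kMg sinθ/(1+k).
With N = Mg cosθ, the no-slip condition f ≤ μN gives μ_min = f/N = k tanθ/(1+k).
μ_min = 0.5 × tan35.4° / 1.5 ≈ 0.237.

μ_min ≈ 0.237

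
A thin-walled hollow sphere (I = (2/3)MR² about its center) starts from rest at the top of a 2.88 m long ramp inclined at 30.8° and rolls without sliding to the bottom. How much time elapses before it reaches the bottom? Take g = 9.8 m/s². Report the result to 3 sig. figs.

t ≈ 1.38 s

With I = (2/3)MR², the ratio k = I/(MR²) is 2/3.
Along the incline Mg sinθ − f = Ma, and torque about the center fR = Iα = kMR²(a/R) gives f = kMa.
Hence a = g sinθ/(1+k) = 9.8×sin30.8°/1.667 = 3.011 m/s².
With constant a from rest, t = √(2L/a) = √(2·2.88/3.011) ≈ 1.38 s.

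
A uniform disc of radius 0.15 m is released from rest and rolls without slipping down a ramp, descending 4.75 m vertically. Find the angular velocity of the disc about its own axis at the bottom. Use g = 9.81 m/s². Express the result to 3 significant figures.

ω ≈ 52.5 rad/s

With I = (1/2)MR², the ratio k = I/(MR²) is 0.5.
Pure rolling means v = ωR; then KE = ½Mv² + ½I(v/R)² = ½(1+k)Mv² = (3/4)Mv².
Energy conservation Mgh = ½(1+k)Mv² gives v = √(2gh/(1+k)) = √(2 × 9.81 × 4.75 / 1.5) = 7.882 m/s.
The angular speed follows from ω = v/R = 7.882/0.15 ≈ 52.5 rad/s.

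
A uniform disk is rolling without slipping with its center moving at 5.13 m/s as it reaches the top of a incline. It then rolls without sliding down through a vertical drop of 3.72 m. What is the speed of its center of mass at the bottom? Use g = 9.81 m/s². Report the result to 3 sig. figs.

v ≈ 8.66 m/s

For this body I = (1/2)MR², i.e. k = I/(MR²) = 0.5.
Since it rolls without slipping, ω = v/R and KE = ½Mv² + ½Iω² = ½(1+k)Mv² = (3/4)Mv².
Energy conservation: (3/4)Mv₀² + Mgh = (3/4)Mv², so v² = v₀² + 2gh/(1+k).
v = √(5.13² + 2×9.81×3.72/1.5) = √74.97 ≈ 8.66 m/s.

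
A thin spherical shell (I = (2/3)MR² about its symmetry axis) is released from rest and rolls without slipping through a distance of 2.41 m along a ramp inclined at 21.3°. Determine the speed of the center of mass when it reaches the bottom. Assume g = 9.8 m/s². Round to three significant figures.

v ≈ 3.21 m/s

The moment of inertia is (2/3)MR², giving k ≡ I/(MR²) = 2/3.
Pure rolling means v = ωR; then KE = ½Mv² + ½I(v/R)² = ½(1+k)Mv² = (5/6)Mv².
The vertical drop is h = L sinθ = 2.41 × sin21.3° = 0.8754 m.
Energy conservation: Mgh = (5/6)Mv², so v = √(2gh/(1+k)) = √(2 × 9.8 × 0.8754 / 1.667) ≈ 3.21 m/s.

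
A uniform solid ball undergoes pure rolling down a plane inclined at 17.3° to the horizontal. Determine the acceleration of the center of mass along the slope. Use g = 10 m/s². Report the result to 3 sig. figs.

a ≈ 2.12 m/s²

With I = (2/5)MR², the ratio k = I/(MR²) is 0.4.
Newton's second law down the slope: Mg sinθ − f = Ma. The torque equation fR = Iα (with α = a/R) gives f = kMa.
Eliminating f: Mg sinθ = (1+k)Ma, so a = g sinθ/(1+k) = 10 × sin17.3° / 1.4 ≈ 2.12 m/s².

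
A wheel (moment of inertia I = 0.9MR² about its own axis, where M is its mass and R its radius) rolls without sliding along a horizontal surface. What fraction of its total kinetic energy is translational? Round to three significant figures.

fraction ≈ 0.526

Here I = 0.9MR², so the shape factor k = I/(MR²) = 0.9.
Since ω = v/R, the translational part is ½Mv² and the rotational part is ½I(v/R)² = ½kMv²; the total is ½(1+k)Mv².
The translational fraction is therefore 1/(1+k) = 1/1.9 ≈ 0.526.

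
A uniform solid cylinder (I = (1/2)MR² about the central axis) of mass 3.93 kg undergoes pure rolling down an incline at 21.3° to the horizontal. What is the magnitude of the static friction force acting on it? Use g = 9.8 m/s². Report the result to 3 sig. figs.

f ≈ 4.66 N

With I = (1/2)MR², the ratio k = I/(MR²) is 0.5.
Newton's second law down the slope: Mg sinθ − f = Ma. The torque equation fR = Iα (with α = a/R) gives f = kMa.
Combining, a = g sinθ/(1+k) and f = kMa = kMg sinθ/(1+k).
f = 0.5 × 3.93 × 9.8 × sin21.3° / 1.5 ≈ 4.66 N.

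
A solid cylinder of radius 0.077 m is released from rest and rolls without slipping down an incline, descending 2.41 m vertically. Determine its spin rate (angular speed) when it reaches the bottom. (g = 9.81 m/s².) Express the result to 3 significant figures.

ω ≈ 72.9 rad/s

Here I = (1/2)MR², so the shape factor k = I/(MR²) = 0.5.
Pure rolling means v = ωR; then KE = ½Mv² + ½I(v/R)² = ½(1+k)Mv² = (3/4)Mv².
Energy conservation Mgh = ½(1+k)Mv² gives v = √(2gh/(1+k)) = √(2 × 9.81 × 2.41 / 1.5) = 5.615 m/s.
The angular speed follows from ω = v/R = 5.615/0.077 ≈ 72.9 rad/s.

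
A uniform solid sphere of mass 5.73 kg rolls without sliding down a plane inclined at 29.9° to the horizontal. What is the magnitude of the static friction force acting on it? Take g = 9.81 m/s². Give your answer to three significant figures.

f ≈ 8.01 N

For this body I = (2/5)MR², i.e. k = I/(MR²) = 0.4.
Translational: Mg sinθ − f = Ma. Rotational about the CM: fR = Iα = kMRa, so f = kMa.
Combining, a = g sinθ/(1+k) and f = kMa = kMg sinθ/(1+k).
f = 0.4 × 5.73 × 9.81 × sin29.9° / 1.4 ≈ 8.01 N.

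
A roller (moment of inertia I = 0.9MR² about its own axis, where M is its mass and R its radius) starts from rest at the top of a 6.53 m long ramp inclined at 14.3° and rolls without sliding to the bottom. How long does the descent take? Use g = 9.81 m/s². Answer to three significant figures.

t ≈ 3.20 s

Here I = 0.9MR², so the shape factor k = I/(MR²) = 0.9.
Newton's second law down the slope: Mg sinθ − f = Ma. The torque equation fR = Iα (with α = a/R) gives f = kMa.
Hence a = g sinθ/(1+k) = 9.81×sin14.3°/1.9 = 1.275 m/s².
With constant a from rest, t = √(2L/a) = √(2·6.53/1.275) ≈ 3.20 s.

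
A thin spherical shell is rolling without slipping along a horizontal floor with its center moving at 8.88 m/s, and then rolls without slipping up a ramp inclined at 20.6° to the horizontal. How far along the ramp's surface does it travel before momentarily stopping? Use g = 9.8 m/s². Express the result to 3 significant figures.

For this body I = (2/3)MR², i.e. k = I/(MR²) = 2/3.
The rolling condition ω = v/R makes the rotational term ½I(v/R)² = ½kMv², so KE_total = ½(1+k)Mv² = (5/6)Mv².
Setting this equal to Mgh gives the vertical rise h = (1+k)v₀²/(2g) = 1.667×8.88²/(2×9.8) = 6.705 m.
The distance along the slope is d = h/sinθ = 6.705/sin20.6° ≈ 19.1 m.

d ≈ 19.1 m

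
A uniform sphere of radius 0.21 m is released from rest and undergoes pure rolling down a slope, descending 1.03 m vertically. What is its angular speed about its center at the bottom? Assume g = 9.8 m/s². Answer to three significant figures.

ω ≈ 18.1 rad/s

For this body I = (2/5)MR², i.e. k = I/(MR²) = 0.4.
Rolling without slipping gives ω = v/R, so the total kinetic energy is ½Mv² + ½Iω² = ½(1+k)Mv² = (7/10)Mv².
Energy conservation Mgh = ½(1+k)Mv² gives v = √(2gh/(1+k)) = √(2 × 9.8 × 1.03 / 1.4) = 3.797 m/s.
The angular speed follows from ω = v/R = 3.797/0.21 ≈ 18.1 rad/s.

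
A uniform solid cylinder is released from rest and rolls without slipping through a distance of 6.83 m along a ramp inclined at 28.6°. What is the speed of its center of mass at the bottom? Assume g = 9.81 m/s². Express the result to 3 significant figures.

v ≈ 6.54 m/s

Here I = (1/2)MR², so the shape factor k = I/(MR²) = 0.5.
Pure rolling means v = ωR; then KE = ½Mv² + ½I(v/R)² = ½(1+k)Mv² = (3/4)Mv².
The vertical drop is h = L sinθ = 6.83 × sin28.6° = 3.269 m.
Energy conservation: Mgh = (3/4)Mv², so v = √(2gh/(1+k)) = √(2 × 9.81 × 3.269 / 1.5) ≈ 6.54 m/s.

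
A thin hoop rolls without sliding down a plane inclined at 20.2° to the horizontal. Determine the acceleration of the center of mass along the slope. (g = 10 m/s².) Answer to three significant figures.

With I = MR², the ratio k = I/(MR²) is 1.
Newton's second law down the slope: Mg sinθ − f = Ma. The torque equation fR = Iα (with α = a/R) gives f = kMa.
Eliminating f: Mg sinθ = (1+k)Ma, so a = g sinθ/(1+k) = 10 × sin20.2° / 2 ≈ 1.73 m/s².

a ≈ 1.73 m/s²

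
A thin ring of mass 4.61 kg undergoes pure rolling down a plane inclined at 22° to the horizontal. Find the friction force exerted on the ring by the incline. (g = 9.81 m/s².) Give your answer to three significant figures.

f ≈ 8.47 N

For this body I = MR², i.e. k = I/(MR²) = 1.
Translational: Mg sinθ − f = Ma. Rotational about the CM: fR = Iα = kMRa, so f = kMa.
Combining, a = g sinθ/(1+k) and f = kMa = kMg sinθ/(1+k).
f = 1 × 4.61 × 9.81 × sin22° / 2 ≈ 8.47 N.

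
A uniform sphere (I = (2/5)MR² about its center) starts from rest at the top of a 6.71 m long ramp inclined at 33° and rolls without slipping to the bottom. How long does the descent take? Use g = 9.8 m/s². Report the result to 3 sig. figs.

For this body I = (2/5)MR², i.e. k = I/(MR²) = 0.4.
Newton's second law down the slope: Mg sinθ − f = Ma. The torque equation fR = Iα (with α = a/R) gives f = kMa.
Hence a = g sinθ/(1+k) = 9.8×sin33°/1.4 = 3.812 m/s².
Starting from rest, L = ½at², so t = √(2L/a) = √(2×6.71/3.812) ≈ 1.88 s.

t ≈ 1.88 s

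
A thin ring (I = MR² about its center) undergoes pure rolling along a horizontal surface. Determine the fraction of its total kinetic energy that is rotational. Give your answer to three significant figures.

Here I = MR², so the shape factor k = I/(MR²) = 1.
With ω = v/R, KE_trans = ½Mv² and KE_rot = ½Iω² = ½kMv², so KE_total = ½(1+k)Mv².
The rotational fraction is therefore k/(1+k) = 1/2 ≈ 0.500.

fraction ≈ 0.500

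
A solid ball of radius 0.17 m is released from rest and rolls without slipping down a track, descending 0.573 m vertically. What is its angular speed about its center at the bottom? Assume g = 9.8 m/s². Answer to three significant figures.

ω ≈ 16.7 rad/s

Here I = (2/5)MR², so the shape factor k = I/(MR²) = 0.4.
Pure rolling means v = ωR; then KE = ½Mv² + ½I(v/R)² = ½(1+k)Mv² = (7/10)Mv².
Energy conservation Mgh = ½(1+k)Mv² gives v = √(2gh/(1+k)) = √(2 × 9.8 × 0.573 / 1.4) = 2.832 m/s.
Then ω = v/R = 2.832 / 0.17 ≈ 16.7 rad/s.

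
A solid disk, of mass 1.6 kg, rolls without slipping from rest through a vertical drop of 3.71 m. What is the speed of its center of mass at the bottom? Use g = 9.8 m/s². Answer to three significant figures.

v ≈ 6.96 m/s

With I = (1/2)MR², the ratio k = I/(MR²) is 0.5.
Rolling without slipping gives ω = v/R, so the total kinetic energy is ½Mv² + ½Iω² = ½(1+k)Mv² = (3/4)Mv².
Energy conservation: Mgh = (3/4)Mv², so v = √(2gh/(1+k)) = √(2 × 9.8 × 3.71 / 1.5) ≈ 6.96 m/s.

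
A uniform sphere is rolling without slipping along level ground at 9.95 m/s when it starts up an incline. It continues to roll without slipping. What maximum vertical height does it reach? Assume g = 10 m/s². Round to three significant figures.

h ≈ 6.93 m

Here I = (2/5)MR², so the shape factor k = I/(MR²) = 0.4.
The rolling condition ω = v/R makes the rotational term ½I(v/R)² = ½kMv², so KE_total = ½(1+k)Mv² = (7/10)Mv².
At the top the kinetic energy is zero, so (7/10)Mv₀² = Mgh.
Thus h = (1+k)v₀²/(2g) = 1.4 × 9.95² / (2 × 10) ≈ 6.93 m.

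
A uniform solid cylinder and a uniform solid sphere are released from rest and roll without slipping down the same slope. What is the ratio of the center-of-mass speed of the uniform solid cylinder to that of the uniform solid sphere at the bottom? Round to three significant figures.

Each satisfies Mgh = ½(1+k)Mv² with k = I/(MR²), so v ∝ 1/√(1+k).
For the uniform solid cylinder k = 0.5; for the uniform solid sphere k = 0.4.
v₁/v₂ = √((1+k₂)/(1+k₁)) = √(1.4/1.5) ≈ 0.966.

v_ratio ≈ 0.966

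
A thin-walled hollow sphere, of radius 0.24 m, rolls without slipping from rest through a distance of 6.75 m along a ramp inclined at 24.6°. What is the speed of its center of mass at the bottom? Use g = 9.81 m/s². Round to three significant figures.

The moment of inertia is (2/3)MR², giving k ≡ I/(MR²) = 2/3.
Since it rolls without slipping, ω = v/R and KE = ½Mv² + ½Iω² = ½(1+k)Mv² = (5/6)Mv².
The vertical drop is h = L sinθ = 6.75 × sin24.6° = 2.81 m.
Energy conservation: Mgh = (5/6)Mv², so v = √(2gh/(1+k)) = √(2 × 9.81 × 2.81 / 1.667) ≈ 5.75 m/s.

v ≈ 5.75 m/s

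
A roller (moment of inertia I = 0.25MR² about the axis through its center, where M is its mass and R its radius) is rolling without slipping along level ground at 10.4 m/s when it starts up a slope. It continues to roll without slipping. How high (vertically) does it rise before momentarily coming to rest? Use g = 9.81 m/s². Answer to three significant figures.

The moment of inertia is 0.25MR², giving k ≡ I/(MR²) = 0.25.
The rolling condition ω = v/R makes the rotational term ½I(v/R)² = ½kMv², so KE_total = ½(1+k)Mv² = (5/8)Mv².
All of this converts to potential energy at the highest point: (5/8)Mv₀² = Mgh.
Thus h = (1+k)v₀²/(2g) = 1.25 × 10.4² / (2 × 9.81) ≈ 6.89 m.

h ≈ 6.89 m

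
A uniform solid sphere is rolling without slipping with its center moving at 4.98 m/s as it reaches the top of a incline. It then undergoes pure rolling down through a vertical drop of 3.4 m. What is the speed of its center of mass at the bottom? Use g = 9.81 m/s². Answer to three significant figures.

v ≈ 8.51 m/s

Here I = (2/5)MR², so the shape factor k = I/(MR²) = 0.4.
Pure rolling means v = ωR; then KE = ½Mv² + ½I(v/R)² = ½(1+k)Mv² = (7/10)Mv².
Conserving energy between top and bottom: (7/10)Mv² = (7/10)Mv₀² + Mgh, hence v² = v₀² + 2gh/(1+k).
v = √(4.98² + 2×9.81×3.4/1.4) = √72.45 ≈ 8.51 m/s.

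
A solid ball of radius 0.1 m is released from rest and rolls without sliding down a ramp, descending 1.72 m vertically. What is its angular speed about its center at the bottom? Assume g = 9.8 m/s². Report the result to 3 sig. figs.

ω ≈ 49.1 rad/s

For this body I = (2/5)MR², i.e. k = I/(MR²) = 0.4.
The rolling condition ω = v/R makes the rotational term ½I(v/R)² = ½kMv², so KE_total = ½(1+k)Mv² = (7/10)Mv².
Energy conservation Mgh = ½(1+k)Mv² gives v = √(2gh/(1+k)) = √(2 × 9.8 × 1.72 / 1.4) = 4.907 m/s.
Then ω = v/R = 4.907 / 0.1 ≈ 49.1 rad/s.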